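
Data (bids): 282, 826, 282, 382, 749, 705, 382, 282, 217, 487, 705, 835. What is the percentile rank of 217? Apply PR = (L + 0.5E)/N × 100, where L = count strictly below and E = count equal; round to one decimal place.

4.2

N = 12.
Strictly below 217: 0. Equal to 217: 1.
PR = (0 + 0.5·1)/12 × 100 = 4.2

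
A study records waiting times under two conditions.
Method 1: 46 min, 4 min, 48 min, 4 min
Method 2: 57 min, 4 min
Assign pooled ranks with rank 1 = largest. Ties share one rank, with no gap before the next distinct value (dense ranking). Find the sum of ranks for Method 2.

5

Sorted (descending): 57, 48, 46, 4, 4, 4
The 3 values of 4 share dense rank 4.
Remaining distinct values take the next consecutive integers.
Method 2 values → pooled ranks: 57→1, 4→4
Rank sum = 1 + 4 = 5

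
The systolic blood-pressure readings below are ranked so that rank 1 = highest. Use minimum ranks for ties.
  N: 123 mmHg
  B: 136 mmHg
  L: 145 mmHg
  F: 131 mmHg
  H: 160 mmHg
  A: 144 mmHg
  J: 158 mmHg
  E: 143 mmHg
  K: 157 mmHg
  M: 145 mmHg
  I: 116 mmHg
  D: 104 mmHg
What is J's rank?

2

Sorted (descending): 160, 158, 157, 145, 145, 144, 143, 136, 131, 123, 116, 104
The 2 values of 145 occupy positions 4–5 → each gets rank 4.
J has value 158 mmHg → rank 2.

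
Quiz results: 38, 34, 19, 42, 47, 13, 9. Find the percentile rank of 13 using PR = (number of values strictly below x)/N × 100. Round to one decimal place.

N = 7.
Strictly below 13: 1. Equal to 13: 1.
PR = 1/7 × 100 = 14.3

14.3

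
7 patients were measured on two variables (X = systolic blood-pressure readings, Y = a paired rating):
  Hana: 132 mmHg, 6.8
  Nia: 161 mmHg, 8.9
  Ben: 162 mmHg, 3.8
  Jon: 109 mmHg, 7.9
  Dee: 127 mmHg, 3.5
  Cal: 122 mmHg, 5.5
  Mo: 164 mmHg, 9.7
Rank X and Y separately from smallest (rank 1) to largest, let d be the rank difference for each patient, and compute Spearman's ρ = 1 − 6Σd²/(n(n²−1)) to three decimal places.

Ranks of variable 1: 4, 5, 6, 1, 3, 2, 7
Ranks of variable 2: 4, 6, 2, 5, 1, 3, 7
d = r₁ − r₂: 0, -1, 4, -4, 2, -1, 0
d²: 0, 1, 16, 16, 4, 1, 0; Σd² = 38
ρ = 1 − 6·38/(7·48) = 1 − 228/336 = 0.321

0.321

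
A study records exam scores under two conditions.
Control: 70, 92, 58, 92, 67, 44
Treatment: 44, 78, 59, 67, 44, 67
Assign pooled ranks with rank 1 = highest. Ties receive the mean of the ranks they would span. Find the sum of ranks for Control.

33

Sorted (descending): 92, 92, 78, 70, 67, 67, 67, 59, 58, 44, 44, 44
The 2 values of 92 occupy positions 1–2 → average rank (1+2)/2 = 1.5.
The 3 values of 67 occupy positions 5–7 → average rank 6.
The 3 values of 44 occupy positions 10–12 → average rank 11.
Control values → pooled ranks: 70→4, 92→1.5, 58→9, 92→1.5, 67→6, 44→11
Rank sum = 4 + 1.5 + 9 + 1.5 + 6 + 11 = 33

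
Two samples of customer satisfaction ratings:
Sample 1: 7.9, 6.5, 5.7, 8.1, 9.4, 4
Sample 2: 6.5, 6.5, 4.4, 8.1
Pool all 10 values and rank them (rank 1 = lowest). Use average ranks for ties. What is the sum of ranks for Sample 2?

Sorted (ascending): 4, 4.4, 5.7, 6.5, 6.5, 6.5, 7.9, 8.1, 8.1, 9.4
The 3 values of 6.5 occupy positions 4–6 → average rank 5.
The 2 values of 8.1 occupy positions 8–9 → average rank (8+9)/2 = 8.5.
Sample 2 values → pooled ranks: 6.5→5, 6.5→5, 4.4→2, 8.1→8.5
Rank sum = 5 + 5 + 2 + 8.5 = 20.5

20.5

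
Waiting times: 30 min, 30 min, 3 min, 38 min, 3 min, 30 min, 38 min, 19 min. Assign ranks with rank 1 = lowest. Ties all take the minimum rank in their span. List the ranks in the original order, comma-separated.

Sorted (ascending): 3, 3, 19, 30, 30, 30, 38, 38
The 2 values of 3 occupy positions 1–2 → each gets rank 1.
The 3 values of 30 occupy positions 4–6 → each gets rank 4.
The 2 values of 38 occupy positions 7–8 → each gets rank 7.

4, 4, 1, 7, 1, 4, 7, 3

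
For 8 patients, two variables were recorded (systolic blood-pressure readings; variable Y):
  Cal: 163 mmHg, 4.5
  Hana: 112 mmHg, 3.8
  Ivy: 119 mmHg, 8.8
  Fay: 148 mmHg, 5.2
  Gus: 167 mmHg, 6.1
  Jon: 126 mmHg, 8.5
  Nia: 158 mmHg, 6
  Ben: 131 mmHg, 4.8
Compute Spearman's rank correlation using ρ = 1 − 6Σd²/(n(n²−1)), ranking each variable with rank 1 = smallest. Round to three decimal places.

0.000

Ranks of variable 1: 7, 1, 2, 5, 8, 3, 6, 4
Ranks of variable 2: 2, 1, 8, 4, 6, 7, 5, 3
d = r₁ − r₂: 5, 0, -6, 1, 2, -4, 1, 1
d²: 25, 0, 36, 1, 4, 16, 1, 1; Σd² = 84
ρ = 1 − 6·84/(8·63) = 1 − 504/504 = 0.000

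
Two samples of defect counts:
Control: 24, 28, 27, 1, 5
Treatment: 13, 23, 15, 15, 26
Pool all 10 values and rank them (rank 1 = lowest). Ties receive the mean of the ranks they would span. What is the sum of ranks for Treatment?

Sorted (ascending): 1, 5, 13, 15, 15, 23, 24, 26, 27, 28
The 2 values of 15 occupy positions 4–5 → average rank (4+5)/2 = 4.5.
Treatment values → pooled ranks: 13→3, 23→6, 15→4.5, 15→4.5, 26→8
Rank sum = 3 + 6 + 4.5 + 4.5 + 8 = 26

26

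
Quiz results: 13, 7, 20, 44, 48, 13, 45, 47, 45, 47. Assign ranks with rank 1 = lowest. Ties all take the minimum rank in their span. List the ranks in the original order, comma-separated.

Sorted (ascending): 7, 13, 13, 20, 44, 45, 45, 47, 47, 48
The 2 values of 13 occupy positions 2–3 → each gets rank 2.
The 2 values of 45 occupy positions 6–7 → each gets rank 6.
The 2 values of 47 occupy positions 8–9 → each gets rank 8.

2, 1, 4, 5, 10, 2, 6, 8, 6, 8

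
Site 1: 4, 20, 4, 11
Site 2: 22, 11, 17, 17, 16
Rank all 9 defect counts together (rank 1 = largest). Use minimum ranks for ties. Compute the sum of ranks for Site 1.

24

Sorted (descending): 22, 20, 17, 17, 16, 11, 11, 4, 4
The 2 values of 17 occupy positions 3–4 → each gets rank 3.
The 2 values of 11 occupy positions 6–7 → each gets rank 6.
The 2 values of 4 occupy positions 8–9 → each gets rank 8.
Site 1 values → pooled ranks: 4→8, 20→2, 4→8, 11→6
Rank sum = 8 + 2 + 8 + 6 = 24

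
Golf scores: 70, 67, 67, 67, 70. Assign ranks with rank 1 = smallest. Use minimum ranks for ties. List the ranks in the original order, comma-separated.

4, 1, 1, 1, 4

Sorted (ascending): 67, 67, 67, 70, 70
The 3 values of 67 occupy positions 1–3 → each gets rank 1.
The 2 values of 70 occupy positions 4–5 → each gets rank 4.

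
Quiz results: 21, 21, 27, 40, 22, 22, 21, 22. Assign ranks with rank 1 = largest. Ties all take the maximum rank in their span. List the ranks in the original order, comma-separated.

Sorted (descending): 40, 27, 22, 22, 22, 21, 21, 21
The 3 values of 22 occupy positions 3–5 → each gets rank 5.
The 3 values of 21 occupy positions 6–8 → each gets rank 8.

8, 8, 2, 1, 5, 5, 8, 5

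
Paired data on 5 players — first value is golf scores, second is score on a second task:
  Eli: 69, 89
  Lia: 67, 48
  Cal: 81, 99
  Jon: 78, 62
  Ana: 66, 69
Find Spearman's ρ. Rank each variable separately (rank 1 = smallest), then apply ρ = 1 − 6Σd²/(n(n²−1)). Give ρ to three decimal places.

0.500

Ranks of variable 1: 3, 2, 5, 4, 1
Ranks of variable 2: 4, 1, 5, 2, 3
d = r₁ − r₂: -1, 1, 0, 2, -2
d²: 1, 1, 0, 4, 4; Σd² = 10
ρ = 1 − 6·10/(5·24) = 1 − 60/120 = 0.500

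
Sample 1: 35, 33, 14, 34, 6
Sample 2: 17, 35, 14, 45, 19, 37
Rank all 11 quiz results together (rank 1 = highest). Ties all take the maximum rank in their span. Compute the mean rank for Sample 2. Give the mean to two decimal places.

5.33

Sorted (descending): 45, 37, 35, 35, 34, 33, 19, 17, 14, 14, 6
The 2 values of 35 occupy positions 3–4 → each gets rank 4.
The 2 values of 14 occupy positions 9–10 → each gets rank 10.
Sample 2 values → pooled ranks: 17→8, 35→4, 14→10, 45→1, 19→7, 37→2
Mean rank = (8 + 4 + 10 + 1 + 7 + 2) / 6 = 5.33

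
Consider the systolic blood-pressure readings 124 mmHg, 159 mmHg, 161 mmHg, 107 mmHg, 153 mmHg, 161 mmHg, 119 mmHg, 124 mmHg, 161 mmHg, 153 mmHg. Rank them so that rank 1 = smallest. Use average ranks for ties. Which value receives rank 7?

159

Sorted (ascending): 107, 119, 124, 124, 153, 153, 159, 161, 161, 161
The 2 values of 124 occupy positions 3–4 → average rank (3+4)/2 = 3.5.
The 2 values of 153 occupy positions 5–6 → average rank (5+6)/2 = 5.5.
The 3 values of 161 occupy positions 8–10 → average rank 9.
Rank 7 → value 159.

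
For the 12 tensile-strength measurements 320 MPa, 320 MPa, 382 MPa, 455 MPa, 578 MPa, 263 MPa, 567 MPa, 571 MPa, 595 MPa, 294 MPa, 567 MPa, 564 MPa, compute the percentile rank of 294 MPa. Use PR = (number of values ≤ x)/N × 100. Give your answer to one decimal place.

16.7

N = 12.
Strictly below 294: 1. Equal to 294: 1.
PR = 2/12 × 100 = 16.7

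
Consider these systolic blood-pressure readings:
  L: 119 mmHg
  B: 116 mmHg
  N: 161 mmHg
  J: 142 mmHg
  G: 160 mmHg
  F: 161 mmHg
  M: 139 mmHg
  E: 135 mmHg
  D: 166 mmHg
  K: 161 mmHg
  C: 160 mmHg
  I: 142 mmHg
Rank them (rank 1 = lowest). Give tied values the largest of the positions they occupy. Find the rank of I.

6

Sorted (ascending): 116, 119, 135, 139, 142, 142, 160, 160, 161, 161, 161, 166
The 2 values of 142 occupy positions 5–6 → each gets rank 6.
The 2 values of 160 occupy positions 7–8 → each gets rank 8.
The 3 values of 161 occupy positions 9–11 → each gets rank 11.
I has value 142 mmHg → rank 6.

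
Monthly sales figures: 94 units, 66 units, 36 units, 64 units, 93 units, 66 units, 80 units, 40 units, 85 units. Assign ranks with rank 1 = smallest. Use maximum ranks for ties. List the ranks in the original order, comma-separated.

9, 5, 1, 3, 8, 5, 6, 2, 7

Sorted (ascending): 36, 40, 64, 66, 66, 80, 85, 93, 94
The 2 values of 66 occupy positions 4–5 → each gets rank 5.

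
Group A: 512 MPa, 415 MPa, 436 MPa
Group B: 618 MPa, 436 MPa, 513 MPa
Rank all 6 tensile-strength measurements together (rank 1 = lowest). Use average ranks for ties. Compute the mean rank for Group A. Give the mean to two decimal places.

Sorted (ascending): 415, 436, 436, 512, 513, 618
The 2 values of 436 occupy positions 2–3 → average rank (2+3)/2 = 2.5.
Group A values → pooled ranks: 512→4, 415→1, 436→2.5
Mean rank = (4 + 1 + 2.5) / 3 = 2.50

2.50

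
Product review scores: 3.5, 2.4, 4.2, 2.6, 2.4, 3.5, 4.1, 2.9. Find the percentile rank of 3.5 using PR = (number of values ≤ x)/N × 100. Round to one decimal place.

N = 8.
Strictly below 3.5: 4. Equal to 3.5: 2.
PR = 6/8 × 100 = 75.0

75.0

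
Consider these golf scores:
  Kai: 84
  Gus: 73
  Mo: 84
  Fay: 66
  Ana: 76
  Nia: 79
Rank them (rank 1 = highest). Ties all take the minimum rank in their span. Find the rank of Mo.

Sorted (descending): 84, 84, 79, 76, 73, 66
The 2 values of 84 occupy positions 1–2 → each gets rank 1.
Mo has value 84 → rank 1.

1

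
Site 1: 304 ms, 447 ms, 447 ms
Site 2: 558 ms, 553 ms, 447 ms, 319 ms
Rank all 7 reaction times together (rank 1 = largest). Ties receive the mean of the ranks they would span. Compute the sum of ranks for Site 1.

15

Sorted (descending): 558, 553, 447, 447, 447, 319, 304
The 3 values of 447 occupy positions 3–5 → average rank 4.
Site 1 values → pooled ranks: 304→7, 447→4, 447→4
Rank sum = 7 + 4 + 4 = 15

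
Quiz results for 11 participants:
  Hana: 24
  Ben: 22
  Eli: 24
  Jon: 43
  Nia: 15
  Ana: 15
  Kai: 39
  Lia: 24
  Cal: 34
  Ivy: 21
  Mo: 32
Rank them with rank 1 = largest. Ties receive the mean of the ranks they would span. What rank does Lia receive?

6

Sorted (descending): 43, 39, 34, 32, 24, 24, 24, 22, 21, 15, 15
The 3 values of 24 occupy positions 5–7 → average rank 6.
The 2 values of 15 occupy positions 10–11 → average rank (10+11)/2 = 10.5.
Lia has value 24 → rank 6.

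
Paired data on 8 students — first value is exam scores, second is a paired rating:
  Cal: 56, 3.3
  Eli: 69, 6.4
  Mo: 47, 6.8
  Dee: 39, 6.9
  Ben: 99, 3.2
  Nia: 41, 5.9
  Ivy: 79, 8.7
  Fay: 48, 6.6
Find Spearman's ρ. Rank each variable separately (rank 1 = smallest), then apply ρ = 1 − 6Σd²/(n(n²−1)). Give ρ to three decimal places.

Ranks of variable 1: 5, 6, 3, 1, 8, 2, 7, 4
Ranks of variable 2: 2, 4, 6, 7, 1, 3, 8, 5
d = r₁ − r₂: 3, 2, -3, -6, 7, -1, -1, -1
d²: 9, 4, 9, 36, 49, 1, 1, 1; Σd² = 110
ρ = 1 − 6·110/(8·63) = 1 − 660/504 = -0.310

-0.310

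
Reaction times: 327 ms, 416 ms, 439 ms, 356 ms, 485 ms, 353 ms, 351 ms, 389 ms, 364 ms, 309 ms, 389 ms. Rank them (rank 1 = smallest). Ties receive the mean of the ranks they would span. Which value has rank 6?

364

Sorted (ascending): 309, 327, 351, 353, 356, 364, 389, 389, 416, 439, 485
The 2 values of 389 occupy positions 7–8 → average rank (7+8)/2 = 7.5.
Rank 6 → value 364.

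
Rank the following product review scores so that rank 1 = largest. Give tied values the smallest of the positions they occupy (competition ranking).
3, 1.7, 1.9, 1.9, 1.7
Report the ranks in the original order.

1, 4, 2, 2, 4

Sorted (descending): 3, 1.9, 1.9, 1.7, 1.7
The 2 values of 1.9 occupy positions 2–3 → each gets rank 2.
The 2 values of 1.7 occupy positions 4–5 → each gets rank 4.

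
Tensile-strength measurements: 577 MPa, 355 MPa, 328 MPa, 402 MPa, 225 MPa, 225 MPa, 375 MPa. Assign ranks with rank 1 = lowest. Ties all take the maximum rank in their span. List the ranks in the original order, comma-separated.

7, 4, 3, 6, 2, 2, 5

Sorted (ascending): 225, 225, 328, 355, 375, 402, 577
The 2 values of 225 occupy positions 1–2 → each gets rank 2.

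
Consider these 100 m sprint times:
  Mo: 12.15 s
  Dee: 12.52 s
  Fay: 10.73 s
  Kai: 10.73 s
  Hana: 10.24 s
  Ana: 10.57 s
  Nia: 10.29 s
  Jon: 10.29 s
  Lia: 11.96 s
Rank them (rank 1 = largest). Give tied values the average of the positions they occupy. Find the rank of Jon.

7.5

Sorted (descending): 12.52, 12.15, 11.96, 10.73, 10.73, 10.57, 10.29, 10.29, 10.24
The 2 values of 10.73 occupy positions 4–5 → average rank (4+5)/2 = 4.5.
The 2 values of 10.29 occupy positions 7–8 → average rank (7+8)/2 = 7.5.
Jon has value 10.29 s → rank 7.5.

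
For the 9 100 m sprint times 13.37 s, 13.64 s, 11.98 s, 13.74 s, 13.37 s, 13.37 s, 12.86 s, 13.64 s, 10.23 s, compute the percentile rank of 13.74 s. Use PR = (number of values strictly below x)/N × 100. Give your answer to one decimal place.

88.9

N = 9.
Strictly below 13.74: 8. Equal to 13.74: 1.
PR = 8/9 × 100 = 88.9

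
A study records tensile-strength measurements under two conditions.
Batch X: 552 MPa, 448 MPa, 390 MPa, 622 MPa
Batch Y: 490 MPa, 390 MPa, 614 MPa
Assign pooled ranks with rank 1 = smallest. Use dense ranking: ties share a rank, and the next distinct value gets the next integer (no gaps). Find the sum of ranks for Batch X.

Sorted (ascending): 390, 390, 448, 490, 552, 614, 622
The 2 values of 390 share dense rank 1.
Remaining distinct values take the next consecutive integers.
Batch X values → pooled ranks: 552→4, 448→2, 390→1, 622→6
Rank sum = 4 + 2 + 1 + 6 = 13

13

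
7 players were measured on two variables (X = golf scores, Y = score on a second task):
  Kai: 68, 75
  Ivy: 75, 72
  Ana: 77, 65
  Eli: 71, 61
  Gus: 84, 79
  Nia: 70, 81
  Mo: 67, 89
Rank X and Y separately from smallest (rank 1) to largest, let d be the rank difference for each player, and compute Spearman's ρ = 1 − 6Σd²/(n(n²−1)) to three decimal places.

Ranks of variable 1: 2, 5, 6, 4, 7, 3, 1
Ranks of variable 2: 4, 3, 2, 1, 5, 6, 7
d = r₁ − r₂: -2, 2, 4, 3, 2, -3, -6
d²: 4, 4, 16, 9, 4, 9, 36; Σd² = 82
ρ = 1 − 6·82/(7·48) = 1 − 492/336 = -0.464

-0.464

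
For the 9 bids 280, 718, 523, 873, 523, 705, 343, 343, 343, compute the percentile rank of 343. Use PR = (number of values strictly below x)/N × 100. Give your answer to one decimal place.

N = 9.
Strictly below 343: 1. Equal to 343: 3.
PR = 1/9 × 100 = 11.1

11.1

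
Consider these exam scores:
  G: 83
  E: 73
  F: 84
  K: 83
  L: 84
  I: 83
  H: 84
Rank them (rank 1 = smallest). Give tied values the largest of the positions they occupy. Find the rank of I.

Sorted (ascending): 73, 83, 83, 83, 84, 84, 84
The 3 values of 83 occupy positions 2–4 → each gets rank 4.
The 3 values of 84 occupy positions 5–7 → each gets rank 7.
I has value 83 → rank 4.

4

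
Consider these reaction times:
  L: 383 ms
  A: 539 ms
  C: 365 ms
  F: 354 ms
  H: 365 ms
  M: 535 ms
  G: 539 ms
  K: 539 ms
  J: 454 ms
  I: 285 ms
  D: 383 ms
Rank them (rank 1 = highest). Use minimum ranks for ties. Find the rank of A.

1

Sorted (descending): 539, 539, 539, 535, 454, 383, 383, 365, 365, 354, 285
The 3 values of 539 occupy positions 1–3 → each gets rank 1.
The 2 values of 383 occupy positions 6–7 → each gets rank 6.
The 2 values of 365 occupy positions 8–9 → each gets rank 8.
A has value 539 ms → rank 1.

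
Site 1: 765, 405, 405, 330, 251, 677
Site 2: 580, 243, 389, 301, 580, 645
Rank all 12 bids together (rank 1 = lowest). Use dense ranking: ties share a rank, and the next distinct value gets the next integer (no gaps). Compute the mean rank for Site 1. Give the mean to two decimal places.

6.17

Sorted (ascending): 243, 251, 301, 330, 389, 405, 405, 580, 580, 645, 677, 765
The 2 values of 405 share dense rank 6.
The 2 values of 580 share dense rank 7.
Remaining distinct values take the next consecutive integers.
Site 1 values → pooled ranks: 765→10, 405→6, 405→6, 330→4, 251→2, 677→9
Mean rank = (10 + 6 + 6 + 4 + 2 + 9) / 6 = 6.17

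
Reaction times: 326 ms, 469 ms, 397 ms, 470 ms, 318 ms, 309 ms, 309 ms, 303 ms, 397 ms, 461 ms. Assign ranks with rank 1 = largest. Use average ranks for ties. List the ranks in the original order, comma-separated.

6, 2, 4.5, 1, 7, 8.5, 8.5, 10, 4.5, 3

Sorted (descending): 470, 469, 461, 397, 397, 326, 318, 309, 309, 303
The 2 values of 397 occupy positions 4–5 → average rank (4+5)/2 = 4.5.
The 2 values of 309 occupy positions 8–9 → average rank (8+9)/2 = 8.5.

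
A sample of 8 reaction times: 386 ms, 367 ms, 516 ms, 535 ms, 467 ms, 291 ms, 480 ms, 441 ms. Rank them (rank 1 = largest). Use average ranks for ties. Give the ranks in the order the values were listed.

6, 7, 2, 1, 4, 8, 3, 5

Sorted (descending): 535, 516, 480, 467, 441, 386, 367, 291
No ties — each value takes its position as its rank.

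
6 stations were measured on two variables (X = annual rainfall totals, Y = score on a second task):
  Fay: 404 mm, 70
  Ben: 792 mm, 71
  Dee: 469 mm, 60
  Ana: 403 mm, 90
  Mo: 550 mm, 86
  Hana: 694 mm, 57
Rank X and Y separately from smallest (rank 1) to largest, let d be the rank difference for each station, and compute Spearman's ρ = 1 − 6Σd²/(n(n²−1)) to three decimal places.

-0.371

Ranks of variable 1: 2, 6, 3, 1, 4, 5
Ranks of variable 2: 3, 4, 2, 6, 5, 1
d = r₁ − r₂: -1, 2, 1, -5, -1, 4
d²: 1, 4, 1, 25, 1, 16; Σd² = 48
ρ = 1 − 6·48/(6·35) = 1 − 288/210 = -0.371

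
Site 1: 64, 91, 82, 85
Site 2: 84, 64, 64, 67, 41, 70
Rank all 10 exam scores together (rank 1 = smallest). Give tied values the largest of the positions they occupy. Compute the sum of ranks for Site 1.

30

Sorted (ascending): 41, 64, 64, 64, 67, 70, 82, 84, 85, 91
The 3 values of 64 occupy positions 2–4 → each gets rank 4.
Site 1 values → pooled ranks: 64→4, 91→10, 82→7, 85→9
Rank sum = 4 + 10 + 7 + 9 = 30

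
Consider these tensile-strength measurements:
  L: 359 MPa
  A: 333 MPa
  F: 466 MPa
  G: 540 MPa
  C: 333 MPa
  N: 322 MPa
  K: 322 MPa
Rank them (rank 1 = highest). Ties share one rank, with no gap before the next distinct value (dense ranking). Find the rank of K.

5

Sorted (descending): 540, 466, 359, 333, 333, 322, 322
The 2 values of 333 share dense rank 4.
The 2 values of 322 share dense rank 5.
Remaining distinct values take the next consecutive integers.
K has value 322 MPa → rank 5.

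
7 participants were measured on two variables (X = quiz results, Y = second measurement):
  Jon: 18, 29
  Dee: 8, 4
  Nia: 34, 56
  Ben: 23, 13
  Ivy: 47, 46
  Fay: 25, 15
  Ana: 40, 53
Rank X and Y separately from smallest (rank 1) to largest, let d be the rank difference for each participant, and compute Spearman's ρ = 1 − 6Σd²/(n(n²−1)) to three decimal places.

0.750

Ranks of variable 1: 2, 1, 5, 3, 7, 4, 6
Ranks of variable 2: 4, 1, 7, 2, 5, 3, 6
d = r₁ − r₂: -2, 0, -2, 1, 2, 1, 0
d²: 4, 0, 4, 1, 4, 1, 0; Σd² = 14
ρ = 1 − 6·14/(7·48) = 1 − 84/336 = 0.750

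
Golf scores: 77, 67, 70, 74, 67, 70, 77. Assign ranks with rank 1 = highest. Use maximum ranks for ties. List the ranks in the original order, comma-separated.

Sorted (descending): 77, 77, 74, 70, 70, 67, 67
The 2 values of 77 occupy positions 1–2 → each gets rank 2.
The 2 values of 70 occupy positions 4–5 → each gets rank 5.
The 2 values of 67 occupy positions 6–7 → each gets rank 7.

2, 7, 5, 3, 7, 5, 2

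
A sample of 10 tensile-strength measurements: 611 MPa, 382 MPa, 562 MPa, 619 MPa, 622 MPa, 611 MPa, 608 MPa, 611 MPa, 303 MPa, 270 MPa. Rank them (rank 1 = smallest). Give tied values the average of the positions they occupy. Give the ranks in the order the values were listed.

Sorted (ascending): 270, 303, 382, 562, 608, 611, 611, 611, 619, 622
The 3 values of 611 occupy positions 6–8 → average rank 7.

7, 3, 4, 9, 10, 7, 5, 7, 2, 1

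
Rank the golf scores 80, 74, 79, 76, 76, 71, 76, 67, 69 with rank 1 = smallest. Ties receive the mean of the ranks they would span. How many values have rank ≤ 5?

Sorted (ascending): 67, 69, 71, 74, 76, 76, 76, 79, 80
The 3 values of 76 occupy positions 5–7 → average rank 6.
Ranks ≤ 5: {1, 2, 3, 4} → 4 values.

4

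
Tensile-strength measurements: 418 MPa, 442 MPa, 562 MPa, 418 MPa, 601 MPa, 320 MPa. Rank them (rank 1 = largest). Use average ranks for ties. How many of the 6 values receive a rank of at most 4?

Sorted (descending): 601, 562, 442, 418, 418, 320
The 2 values of 418 occupy positions 4–5 → average rank (4+5)/2 = 4.5.
Ranks ≤ 4: {1, 2, 3} → 3 values.

3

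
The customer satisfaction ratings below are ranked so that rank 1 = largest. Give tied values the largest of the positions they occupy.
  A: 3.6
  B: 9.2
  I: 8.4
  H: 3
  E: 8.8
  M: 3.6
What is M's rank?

5

Sorted (descending): 9.2, 8.8, 8.4, 3.6, 3.6, 3
The 2 values of 3.6 occupy positions 4–5 → each gets rank 5.
M has value 3.6 → rank 5.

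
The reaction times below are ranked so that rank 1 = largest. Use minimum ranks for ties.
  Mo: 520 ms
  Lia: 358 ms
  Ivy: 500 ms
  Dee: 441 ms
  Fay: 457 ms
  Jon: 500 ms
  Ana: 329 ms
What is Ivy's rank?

Sorted (descending): 520, 500, 500, 457, 441, 358, 329
The 2 values of 500 occupy positions 2–3 → each gets rank 2.
Ivy has value 500 ms → rank 2.

2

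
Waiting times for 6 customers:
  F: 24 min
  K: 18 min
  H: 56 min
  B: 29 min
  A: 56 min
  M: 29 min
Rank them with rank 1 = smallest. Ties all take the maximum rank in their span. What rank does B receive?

Sorted (ascending): 18, 24, 29, 29, 56, 56
The 2 values of 29 occupy positions 3–4 → each gets rank 4.
The 2 values of 56 occupy positions 5–6 → each gets rank 6.
B has value 29 min → rank 4.

4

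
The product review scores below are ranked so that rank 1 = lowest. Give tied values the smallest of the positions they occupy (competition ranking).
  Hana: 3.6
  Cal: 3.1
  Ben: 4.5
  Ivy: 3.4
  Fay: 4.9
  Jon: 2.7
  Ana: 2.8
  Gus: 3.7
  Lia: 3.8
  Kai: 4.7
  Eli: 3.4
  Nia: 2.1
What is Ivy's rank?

5

Sorted (ascending): 2.1, 2.7, 2.8, 3.1, 3.4, 3.4, 3.6, 3.7, 3.8, 4.5, 4.7, 4.9
The 2 values of 3.4 occupy positions 5–6 → each gets rank 5.
Ivy has value 3.4 → rank 5.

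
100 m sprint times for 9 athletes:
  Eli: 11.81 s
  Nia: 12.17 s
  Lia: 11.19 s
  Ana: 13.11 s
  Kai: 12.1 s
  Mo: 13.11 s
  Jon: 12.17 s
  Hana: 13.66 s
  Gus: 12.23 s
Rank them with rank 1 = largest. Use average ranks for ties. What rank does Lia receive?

Sorted (descending): 13.66, 13.11, 13.11, 12.23, 12.17, 12.17, 12.1, 11.81, 11.19
The 2 values of 13.11 occupy positions 2–3 → average rank (2+3)/2 = 2.5.
The 2 values of 12.17 occupy positions 5–6 → average rank (5+6)/2 = 5.5.
Lia has value 11.19 s → rank 9.

9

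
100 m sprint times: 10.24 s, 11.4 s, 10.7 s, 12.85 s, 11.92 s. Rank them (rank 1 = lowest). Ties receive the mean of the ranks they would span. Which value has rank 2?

10.7

Sorted (ascending): 10.24, 10.7, 11.4, 11.92, 12.85
No ties — each value takes its position as its rank.
Rank 2 → value 10.7.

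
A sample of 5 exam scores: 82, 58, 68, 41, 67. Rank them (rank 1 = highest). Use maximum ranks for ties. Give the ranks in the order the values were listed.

Sorted (descending): 82, 68, 67, 58, 41
No ties — each value takes its position as its rank.

1, 4, 2, 5, 3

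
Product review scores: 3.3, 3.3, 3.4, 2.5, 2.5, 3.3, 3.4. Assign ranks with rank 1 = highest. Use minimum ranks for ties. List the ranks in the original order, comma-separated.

3, 3, 1, 6, 6, 3, 1

Sorted (descending): 3.4, 3.4, 3.3, 3.3, 3.3, 2.5, 2.5
The 2 values of 3.4 occupy positions 1–2 → each gets rank 1.
The 3 values of 3.3 occupy positions 3–5 → each gets rank 3.
The 2 values of 2.5 occupy positions 6–7 → each gets rank 6.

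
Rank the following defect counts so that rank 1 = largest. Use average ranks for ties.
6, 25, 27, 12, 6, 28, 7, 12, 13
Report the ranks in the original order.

8.5, 3, 2, 5.5, 8.5, 1, 7, 5.5, 4

Sorted (descending): 28, 27, 25, 13, 12, 12, 7, 6, 6
The 2 values of 12 occupy positions 5–6 → average rank (5+6)/2 = 5.5.
The 2 values of 6 occupy positions 8–9 → average rank (8+9)/2 = 8.5.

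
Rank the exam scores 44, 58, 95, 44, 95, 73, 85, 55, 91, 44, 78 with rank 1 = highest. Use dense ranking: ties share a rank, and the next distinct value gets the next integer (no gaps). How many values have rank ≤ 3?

Sorted (descending): 95, 95, 91, 85, 78, 73, 58, 55, 44, 44, 44
The 2 values of 95 share dense rank 1.
The 3 values of 44 share dense rank 8.
Remaining distinct values take the next consecutive integers.
Ranks ≤ 3: {1, 1, 2, 3} → 4 values.

4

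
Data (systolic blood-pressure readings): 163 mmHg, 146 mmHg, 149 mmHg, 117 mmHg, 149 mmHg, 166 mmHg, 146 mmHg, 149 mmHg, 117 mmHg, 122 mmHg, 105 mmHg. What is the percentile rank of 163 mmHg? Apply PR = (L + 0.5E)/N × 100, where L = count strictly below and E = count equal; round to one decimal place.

N = 11.
Strictly below 163: 9. Equal to 163: 1.
PR = (9 + 0.5·1)/11 × 100 = 86.4

86.4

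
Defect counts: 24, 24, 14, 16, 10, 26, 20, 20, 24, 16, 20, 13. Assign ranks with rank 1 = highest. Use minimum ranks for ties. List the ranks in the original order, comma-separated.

2, 2, 10, 8, 12, 1, 5, 5, 2, 8, 5, 11

Sorted (descending): 26, 24, 24, 24, 20, 20, 20, 16, 16, 14, 13, 10
The 3 values of 24 occupy positions 2–4 → each gets rank 2.
The 3 values of 20 occupy positions 5–7 → each gets rank 5.
The 2 values of 16 occupy positions 8–9 → each gets rank 8.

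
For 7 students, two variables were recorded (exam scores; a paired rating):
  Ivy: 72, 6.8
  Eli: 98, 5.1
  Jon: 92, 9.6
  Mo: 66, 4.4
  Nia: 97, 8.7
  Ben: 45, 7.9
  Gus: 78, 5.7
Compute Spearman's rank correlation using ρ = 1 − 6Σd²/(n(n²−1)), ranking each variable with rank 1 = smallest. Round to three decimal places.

0.143

Ranks of variable 1: 3, 7, 5, 2, 6, 1, 4
Ranks of variable 2: 4, 2, 7, 1, 6, 5, 3
d = r₁ − r₂: -1, 5, -2, 1, 0, -4, 1
d²: 1, 25, 4, 1, 0, 16, 1; Σd² = 48
ρ = 1 − 6·48/(7·48) = 1 − 288/336 = 0.143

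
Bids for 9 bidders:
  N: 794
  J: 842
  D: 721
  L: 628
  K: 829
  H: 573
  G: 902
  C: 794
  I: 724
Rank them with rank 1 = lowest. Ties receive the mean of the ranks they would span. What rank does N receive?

Sorted (ascending): 573, 628, 721, 724, 794, 794, 829, 842, 902
The 2 values of 794 occupy positions 5–6 → average rank (5+6)/2 = 5.5.
N has value 794 → rank 5.5.

5.5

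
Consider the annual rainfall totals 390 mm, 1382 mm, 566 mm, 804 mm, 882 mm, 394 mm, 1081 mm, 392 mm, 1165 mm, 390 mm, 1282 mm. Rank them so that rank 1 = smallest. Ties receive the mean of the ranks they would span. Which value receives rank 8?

Sorted (ascending): 390, 390, 392, 394, 566, 804, 882, 1081, 1165, 1282, 1382
The 2 values of 390 occupy positions 1–2 → average rank (1+2)/2 = 1.5.
Rank 8 → value 1081.

1081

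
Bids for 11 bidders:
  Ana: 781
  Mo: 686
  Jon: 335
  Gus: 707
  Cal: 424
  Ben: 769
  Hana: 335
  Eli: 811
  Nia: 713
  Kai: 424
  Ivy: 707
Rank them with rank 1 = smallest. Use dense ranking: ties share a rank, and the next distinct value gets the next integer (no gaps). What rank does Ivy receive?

4

Sorted (ascending): 335, 335, 424, 424, 686, 707, 707, 713, 769, 781, 811
The 2 values of 335 share dense rank 1.
The 2 values of 424 share dense rank 2.
The 2 values of 707 share dense rank 4.
Remaining distinct values take the next consecutive integers.
Ivy has value 707 → rank 4.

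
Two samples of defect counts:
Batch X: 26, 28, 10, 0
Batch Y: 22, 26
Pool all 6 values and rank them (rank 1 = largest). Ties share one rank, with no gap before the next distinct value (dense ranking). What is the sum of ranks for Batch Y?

5

Sorted (descending): 28, 26, 26, 22, 10, 0
The 2 values of 26 share dense rank 2.
Remaining distinct values take the next consecutive integers.
Batch Y values → pooled ranks: 22→3, 26→2
Rank sum = 3 + 2 = 5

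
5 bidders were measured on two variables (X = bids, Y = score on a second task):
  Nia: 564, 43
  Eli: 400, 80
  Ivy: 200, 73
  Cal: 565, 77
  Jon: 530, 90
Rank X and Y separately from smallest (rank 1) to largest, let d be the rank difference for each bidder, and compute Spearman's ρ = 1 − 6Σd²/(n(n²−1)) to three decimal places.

-0.100

Ranks of variable 1: 4, 2, 1, 5, 3
Ranks of variable 2: 1, 4, 2, 3, 5
d = r₁ − r₂: 3, -2, -1, 2, -2
d²: 9, 4, 1, 4, 4; Σd² = 22
ρ = 1 − 6·22/(5·24) = 1 − 132/120 = -0.100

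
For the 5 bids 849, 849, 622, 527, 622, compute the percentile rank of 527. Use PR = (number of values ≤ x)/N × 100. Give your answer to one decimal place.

N = 5.
Strictly below 527: 0. Equal to 527: 1.
PR = 1/5 × 100 = 20.0

20.0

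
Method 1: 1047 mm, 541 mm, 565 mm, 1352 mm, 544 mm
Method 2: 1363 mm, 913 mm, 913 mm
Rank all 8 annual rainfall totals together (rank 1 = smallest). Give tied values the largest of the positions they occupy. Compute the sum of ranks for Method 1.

Sorted (ascending): 541, 544, 565, 913, 913, 1047, 1352, 1363
The 2 values of 913 occupy positions 4–5 → each gets rank 5.
Method 1 values → pooled ranks: 1047→6, 541→1, 565→3, 1352→7, 544→2
Rank sum = 6 + 1 + 3 + 7 + 2 = 19

19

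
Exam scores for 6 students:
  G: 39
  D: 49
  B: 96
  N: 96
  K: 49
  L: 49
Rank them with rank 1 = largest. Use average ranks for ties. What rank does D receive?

Sorted (descending): 96, 96, 49, 49, 49, 39
The 2 values of 96 occupy positions 1–2 → average rank (1+2)/2 = 1.5.
The 3 values of 49 occupy positions 3–5 → average rank 4.
D has value 49 → rank 4.

4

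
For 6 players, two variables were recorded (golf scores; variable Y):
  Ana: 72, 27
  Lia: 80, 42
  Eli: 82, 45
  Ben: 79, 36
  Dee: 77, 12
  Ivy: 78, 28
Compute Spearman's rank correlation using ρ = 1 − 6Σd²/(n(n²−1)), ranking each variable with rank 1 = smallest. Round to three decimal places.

0.943

Ranks of variable 1: 1, 5, 6, 4, 2, 3
Ranks of variable 2: 2, 5, 6, 4, 1, 3
d = r₁ − r₂: -1, 0, 0, 0, 1, 0
d²: 1, 0, 0, 0, 1, 0; Σd² = 2
ρ = 1 − 6·2/(6·35) = 1 − 12/210 = 0.943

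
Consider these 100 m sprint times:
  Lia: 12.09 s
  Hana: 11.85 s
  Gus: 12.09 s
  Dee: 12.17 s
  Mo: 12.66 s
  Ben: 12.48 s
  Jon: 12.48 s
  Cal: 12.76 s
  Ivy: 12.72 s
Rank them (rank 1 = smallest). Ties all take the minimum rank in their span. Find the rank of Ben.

Sorted (ascending): 11.85, 12.09, 12.09, 12.17, 12.48, 12.48, 12.66, 12.72, 12.76
The 2 values of 12.09 occupy positions 2–3 → each gets rank 2.
The 2 values of 12.48 occupy positions 5–6 → each gets rank 5.
Ben has value 12.48 s → rank 5.

5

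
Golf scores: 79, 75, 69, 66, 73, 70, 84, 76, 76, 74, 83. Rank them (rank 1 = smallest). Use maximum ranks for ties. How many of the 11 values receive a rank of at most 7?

Sorted (ascending): 66, 69, 70, 73, 74, 75, 76, 76, 79, 83, 84
The 2 values of 76 occupy positions 7–8 → each gets rank 8.
Ranks ≤ 7: {1, 2, 3, 4, 5, 6} → 6 values.

6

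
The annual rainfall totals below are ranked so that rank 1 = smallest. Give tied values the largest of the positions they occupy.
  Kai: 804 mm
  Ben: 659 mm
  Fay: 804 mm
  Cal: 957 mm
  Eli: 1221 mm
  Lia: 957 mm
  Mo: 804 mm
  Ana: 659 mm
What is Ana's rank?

2

Sorted (ascending): 659, 659, 804, 804, 804, 957, 957, 1221
The 2 values of 659 occupy positions 1–2 → each gets rank 2.
The 3 values of 804 occupy positions 3–5 → each gets rank 5.
The 2 values of 957 occupy positions 6–7 → each gets rank 7.
Ana has value 659 mm → rank 2.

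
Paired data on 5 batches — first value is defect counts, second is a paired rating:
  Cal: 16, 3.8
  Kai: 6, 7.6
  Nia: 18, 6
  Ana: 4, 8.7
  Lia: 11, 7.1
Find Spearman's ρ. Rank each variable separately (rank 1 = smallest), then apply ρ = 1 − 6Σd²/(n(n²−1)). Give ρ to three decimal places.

-0.900

Ranks of variable 1: 4, 2, 5, 1, 3
Ranks of variable 2: 1, 4, 2, 5, 3
d = r₁ − r₂: 3, -2, 3, -4, 0
d²: 9, 4, 9, 16, 0; Σd² = 38
ρ = 1 − 6·38/(5·24) = 1 − 228/120 = -0.900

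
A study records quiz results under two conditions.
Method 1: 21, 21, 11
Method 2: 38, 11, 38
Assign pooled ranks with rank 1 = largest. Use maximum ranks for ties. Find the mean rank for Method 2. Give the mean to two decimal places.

Sorted (descending): 38, 38, 21, 21, 11, 11
The 2 values of 38 occupy positions 1–2 → each gets rank 2.
The 2 values of 21 occupy positions 3–4 → each gets rank 4.
The 2 values of 11 occupy positions 5–6 → each gets rank 6.
Method 2 values → pooled ranks: 38→2, 11→6, 38→2
Mean rank = (2 + 6 + 2) / 3 = 3.33

3.33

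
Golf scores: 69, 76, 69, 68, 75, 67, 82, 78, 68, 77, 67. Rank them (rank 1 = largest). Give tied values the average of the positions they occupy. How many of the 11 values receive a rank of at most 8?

7

Sorted (descending): 82, 78, 77, 76, 75, 69, 69, 68, 68, 67, 67
The 2 values of 69 occupy positions 6–7 → average rank (6+7)/2 = 6.5.
The 2 values of 68 occupy positions 8–9 → average rank (8+9)/2 = 8.5.
The 2 values of 67 occupy positions 10–11 → average rank (10+11)/2 = 10.5.
Ranks ≤ 8: {1, 2, 3, 4, 5, 6.5, 6.5} → 7 values.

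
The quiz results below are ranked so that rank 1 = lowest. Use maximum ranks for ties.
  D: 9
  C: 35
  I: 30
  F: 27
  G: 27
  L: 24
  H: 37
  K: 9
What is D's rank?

Sorted (ascending): 9, 9, 24, 27, 27, 30, 35, 37
The 2 values of 9 occupy positions 1–2 → each gets rank 2.
The 2 values of 27 occupy positions 4–5 → each gets rank 5.
D has value 9 → rank 2.

2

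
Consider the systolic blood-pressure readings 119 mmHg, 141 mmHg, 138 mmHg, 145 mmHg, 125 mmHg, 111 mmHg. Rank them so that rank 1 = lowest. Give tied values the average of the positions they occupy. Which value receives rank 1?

111

Sorted (ascending): 111, 119, 125, 138, 141, 145
No ties — each value takes its position as its rank.
Rank 1 → value 111.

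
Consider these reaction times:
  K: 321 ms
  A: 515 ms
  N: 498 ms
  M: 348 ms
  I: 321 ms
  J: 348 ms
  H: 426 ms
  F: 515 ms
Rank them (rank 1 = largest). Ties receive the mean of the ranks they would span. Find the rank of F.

1.5

Sorted (descending): 515, 515, 498, 426, 348, 348, 321, 321
The 2 values of 515 occupy positions 1–2 → average rank (1+2)/2 = 1.5.
The 2 values of 348 occupy positions 5–6 → average rank (5+6)/2 = 5.5.
The 2 values of 321 occupy positions 7–8 → average rank (7+8)/2 = 7.5.
F has value 515 ms → rank 1.5.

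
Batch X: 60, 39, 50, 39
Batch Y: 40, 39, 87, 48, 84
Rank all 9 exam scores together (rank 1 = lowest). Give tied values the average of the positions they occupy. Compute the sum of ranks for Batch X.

Sorted (ascending): 39, 39, 39, 40, 48, 50, 60, 84, 87
The 3 values of 39 occupy positions 1–3 → average rank 2.
Batch X values → pooled ranks: 60→7, 39→2, 50→6, 39→2
Rank sum = 7 + 2 + 6 + 2 = 17

17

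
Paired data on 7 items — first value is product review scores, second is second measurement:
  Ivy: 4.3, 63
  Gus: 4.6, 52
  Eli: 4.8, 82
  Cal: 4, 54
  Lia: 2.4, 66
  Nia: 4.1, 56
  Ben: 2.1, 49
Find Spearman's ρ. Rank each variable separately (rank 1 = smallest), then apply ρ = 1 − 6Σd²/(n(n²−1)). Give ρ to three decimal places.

0.429

Ranks of variable 1: 5, 6, 7, 3, 2, 4, 1
Ranks of variable 2: 5, 2, 7, 3, 6, 4, 1
d = r₁ − r₂: 0, 4, 0, 0, -4, 0, 0
d²: 0, 16, 0, 0, 16, 0, 0; Σd² = 32
ρ = 1 − 6·32/(7·48) = 1 − 192/336 = 0.429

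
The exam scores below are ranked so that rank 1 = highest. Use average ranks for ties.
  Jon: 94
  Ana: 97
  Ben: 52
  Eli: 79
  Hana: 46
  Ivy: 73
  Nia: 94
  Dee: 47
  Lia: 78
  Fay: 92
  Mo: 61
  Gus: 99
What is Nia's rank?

3.5

Sorted (descending): 99, 97, 94, 94, 92, 79, 78, 73, 61, 52, 47, 46
The 2 values of 94 occupy positions 3–4 → average rank (3+4)/2 = 3.5.
Nia has value 94 → rank 3.5.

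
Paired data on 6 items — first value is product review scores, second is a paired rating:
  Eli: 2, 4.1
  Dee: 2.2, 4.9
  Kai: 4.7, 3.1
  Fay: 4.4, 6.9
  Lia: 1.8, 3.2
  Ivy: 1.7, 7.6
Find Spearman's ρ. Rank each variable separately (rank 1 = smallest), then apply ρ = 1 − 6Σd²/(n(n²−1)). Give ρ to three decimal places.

-0.429

Ranks of variable 1: 3, 4, 6, 5, 2, 1
Ranks of variable 2: 3, 4, 1, 5, 2, 6
d = r₁ − r₂: 0, 0, 5, 0, 0, -5
d²: 0, 0, 25, 0, 0, 25; Σd² = 50
ρ = 1 − 6·50/(6·35) = 1 − 300/210 = -0.429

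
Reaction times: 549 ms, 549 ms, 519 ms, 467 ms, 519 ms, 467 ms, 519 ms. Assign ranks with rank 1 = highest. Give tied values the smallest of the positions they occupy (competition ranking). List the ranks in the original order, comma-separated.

Sorted (descending): 549, 549, 519, 519, 519, 467, 467
The 2 values of 549 occupy positions 1–2 → each gets rank 1.
The 3 values of 519 occupy positions 3–5 → each gets rank 3.
The 2 values of 467 occupy positions 6–7 → each gets rank 6.

1, 1, 3, 6, 3, 6, 3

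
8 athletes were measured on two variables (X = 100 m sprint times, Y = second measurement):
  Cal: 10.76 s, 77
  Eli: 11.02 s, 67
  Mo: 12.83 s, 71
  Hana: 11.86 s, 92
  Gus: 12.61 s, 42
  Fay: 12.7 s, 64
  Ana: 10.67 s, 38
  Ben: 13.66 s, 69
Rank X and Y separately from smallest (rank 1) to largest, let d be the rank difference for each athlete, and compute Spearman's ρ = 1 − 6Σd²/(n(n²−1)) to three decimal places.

Ranks of variable 1: 2, 3, 7, 4, 5, 6, 1, 8
Ranks of variable 2: 7, 4, 6, 8, 2, 3, 1, 5
d = r₁ − r₂: -5, -1, 1, -4, 3, 3, 0, 3
d²: 25, 1, 1, 16, 9, 9, 0, 9; Σd² = 70
ρ = 1 − 6·70/(8·63) = 1 − 420/504 = 0.167

0.167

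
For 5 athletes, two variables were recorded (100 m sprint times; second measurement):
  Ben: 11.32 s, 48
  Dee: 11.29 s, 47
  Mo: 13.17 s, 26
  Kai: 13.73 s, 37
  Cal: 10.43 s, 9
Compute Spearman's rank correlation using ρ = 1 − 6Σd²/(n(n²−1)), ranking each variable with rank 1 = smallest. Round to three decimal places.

Ranks of variable 1: 3, 2, 4, 5, 1
Ranks of variable 2: 5, 4, 2, 3, 1
d = r₁ − r₂: -2, -2, 2, 2, 0
d²: 4, 4, 4, 4, 0; Σd² = 16
ρ = 1 − 6·16/(5·24) = 1 − 96/120 = 0.200

0.200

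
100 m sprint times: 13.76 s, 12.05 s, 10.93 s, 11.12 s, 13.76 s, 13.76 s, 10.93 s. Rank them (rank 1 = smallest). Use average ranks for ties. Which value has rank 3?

Sorted (ascending): 10.93, 10.93, 11.12, 12.05, 13.76, 13.76, 13.76
The 2 values of 10.93 occupy positions 1–2 → average rank (1+2)/2 = 1.5.
The 3 values of 13.76 occupy positions 5–7 → average rank 6.
Rank 3 → value 11.12.

11.12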